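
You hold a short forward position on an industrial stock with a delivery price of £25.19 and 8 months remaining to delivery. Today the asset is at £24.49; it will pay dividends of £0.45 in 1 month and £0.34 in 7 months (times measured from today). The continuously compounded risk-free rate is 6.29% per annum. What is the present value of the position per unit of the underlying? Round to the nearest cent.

PV(remaining dividends) I = 0.45·e^(−0.0629·1/12) + 0.34·e^(−0.0629·7/12) = 0.7754
Current forward F = (S − I)·e^(rT) = (24.49 − 0.7754)·e^(0.0629·8/12) = 23.7146 × 1.042825 = 24.7302
Value (long) = (F − K)·e^(−rT) = (24.7302 − 25.19) × 0.958934 = -0.4409
Short position value = −(long value) = £0.44

£0.44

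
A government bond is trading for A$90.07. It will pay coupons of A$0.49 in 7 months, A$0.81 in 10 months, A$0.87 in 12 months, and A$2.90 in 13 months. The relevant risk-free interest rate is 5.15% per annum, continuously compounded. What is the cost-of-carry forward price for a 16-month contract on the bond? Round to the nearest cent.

PV(coupons) I = 0.49·e^(−0.0515·7/12) + 0.81·e^(−0.0515·10/12) + 0.87·e^(−0.0515·12/12) + 2.90·e^(−0.0515·13/12)
I = 0.4755 + 0.7760 + 0.8263 + 2.7426 = 4.8204
F = (S − I)·e^(rT) = (90.07 − 4.8204) · e^(0.0515·16/12)
= 85.2496 · e^0.068667 = 85.2496 × 1.071079 = A$91.31

A$91.31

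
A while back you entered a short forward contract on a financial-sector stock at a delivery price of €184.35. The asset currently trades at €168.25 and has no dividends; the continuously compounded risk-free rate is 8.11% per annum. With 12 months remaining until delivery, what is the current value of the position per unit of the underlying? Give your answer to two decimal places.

Current fair forward for the remaining 12 months: F = S·e^(r·T), r = 0.0811
F = 168.25 · e^(0.0811 × 12/12) = 168.25 × 1.084479 = 182.4636
Value of long forward = (F − K)·e^(−rT) = (182.4636 − 184.35) · e^(−0.0811·12/12)
= -1.8864 × 0.922101 = -1.74
Short position value = −(long value) = €1.74

€1.74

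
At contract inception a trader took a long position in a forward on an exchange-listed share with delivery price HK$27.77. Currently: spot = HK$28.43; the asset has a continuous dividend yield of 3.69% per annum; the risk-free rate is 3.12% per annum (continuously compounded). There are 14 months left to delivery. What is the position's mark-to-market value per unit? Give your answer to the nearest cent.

Current fair forward for the remaining 14 months: F = S·e^((r − q)·T), (r − q) = 0.0312 − 0.0369 = -0.0057
F = 28.43 · e^(-0.0057 × 14/12) = 28.43 × 0.993372 = 28.2416
Value of long forward = (F − K)·e^(−rT) = (28.2416 − 27.77) · e^(−0.0312·14/12)
= 0.4716 × 0.964255 = 0.45

HK$0.45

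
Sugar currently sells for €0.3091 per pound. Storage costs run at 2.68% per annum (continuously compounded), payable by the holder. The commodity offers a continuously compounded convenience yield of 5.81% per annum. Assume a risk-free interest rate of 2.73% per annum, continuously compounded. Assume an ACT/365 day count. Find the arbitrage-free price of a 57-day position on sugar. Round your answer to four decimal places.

Net carry = r + u − y = 0.0273 + 0.0268 − 0.0581 = -0.0040
F = S·e^((r+u−y)T) = 0.3091 · e^(-0.0040 × 57/365) = 0.3091 · e^-0.000625
= 0.3091 × 0.999375 = €0.3089 per pound

€0.3089 per pound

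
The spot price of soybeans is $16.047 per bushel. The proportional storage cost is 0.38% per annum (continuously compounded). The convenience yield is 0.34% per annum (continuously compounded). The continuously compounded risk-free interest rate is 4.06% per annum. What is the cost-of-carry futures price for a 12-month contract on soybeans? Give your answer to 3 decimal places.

Net carry = r + u − y = 0.0406 + 0.0038 − 0.0034 = 0.0410
F = S·e^((r+u−y)T) = 16.047 · e^(0.0410 × 12/12) = 16.047 · e^0.041000
= 16.047 × 1.041852 = $16.719 per bushel

$16.719 per bushel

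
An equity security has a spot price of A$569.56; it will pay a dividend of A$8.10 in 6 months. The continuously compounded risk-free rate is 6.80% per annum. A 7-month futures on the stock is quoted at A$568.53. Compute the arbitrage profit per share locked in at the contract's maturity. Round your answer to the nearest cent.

PV(dividends) I = 8.10·e^(−0.0680·6/12) = 7.8292
Fair futures F* = (S − I)·e^(rT) = (569.56 − 7.8292)·e^0.039667 = 561.7308 × 1.040464 = 584.4607
Market A$568.53 < fair 584.4607: forward underpriced → reverse cash-and-carry (short the stock, invest proceeds at r, pay the dividends, go long the forward).
Profit at T = |F_mkt − F*| = |568.53 − 584.4607| = A$15.93 per share

A$15.93 per share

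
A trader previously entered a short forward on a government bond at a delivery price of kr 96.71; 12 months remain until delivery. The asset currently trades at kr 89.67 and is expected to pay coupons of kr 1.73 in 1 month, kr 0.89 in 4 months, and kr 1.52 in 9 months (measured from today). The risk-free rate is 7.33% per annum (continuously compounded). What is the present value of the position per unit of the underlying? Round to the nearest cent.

kr 4.23

PV(remaining coupons) I = 1.73·e^(−0.0733·1/12) + 0.89·e^(−0.0733·4/12) + 1.52·e^(−0.0733·9/12) = 4.0267
Current forward F = (S − I)·e^(rT) = (89.67 − 4.0267)·e^(0.0733·12/12) = 85.6433 × 1.076053 = 92.1567
Value (long) = (F − K)·e^(−rT) = (92.1567 − 96.71) × 0.929322 = -4.2315
Short position value = −(long value) = kr 4.23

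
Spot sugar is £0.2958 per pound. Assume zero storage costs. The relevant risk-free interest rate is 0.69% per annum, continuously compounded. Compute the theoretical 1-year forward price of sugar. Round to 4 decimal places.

F = S·e^(rT) = 0.2958 · e^(0.0069 × 1) = 0.2958 · e^0.006900
= 0.2958 × 1.006924 = £0.2978 per pound

£0.2978 per pound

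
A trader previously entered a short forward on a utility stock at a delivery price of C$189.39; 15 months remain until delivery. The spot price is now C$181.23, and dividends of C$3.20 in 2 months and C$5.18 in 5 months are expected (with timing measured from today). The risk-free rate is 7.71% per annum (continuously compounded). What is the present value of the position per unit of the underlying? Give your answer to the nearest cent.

PV(remaining dividends) I = 3.20·e^(−0.0771·2/12) + 5.18·e^(−0.0771·5/12) = 8.1754
Current forward F = (S − I)·e^(rT) = (181.23 − 8.1754)·e^(0.0771·15/12) = 173.0546 × 1.101172 = 190.5629
Value (long) = (F − K)·e^(−rT) = (190.5629 − 189.39) × 0.908123 = 1.0651
Short position value = −(long value) = -C$1.07

-C$1.07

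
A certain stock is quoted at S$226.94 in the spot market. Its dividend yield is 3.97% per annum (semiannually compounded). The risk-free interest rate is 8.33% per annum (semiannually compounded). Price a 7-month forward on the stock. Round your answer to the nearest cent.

S$232.61

F = S · (1+r/2)^(2T) / (1+q/2)^(2T)
= 226.94 × 1.048758 / 1.023196 = 226.94 × 1.024983
F = S$232.61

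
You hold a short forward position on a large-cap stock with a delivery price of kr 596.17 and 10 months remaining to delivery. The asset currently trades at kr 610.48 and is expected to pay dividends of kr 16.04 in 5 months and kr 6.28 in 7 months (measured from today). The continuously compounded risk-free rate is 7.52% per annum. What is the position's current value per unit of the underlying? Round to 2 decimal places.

-kr 28.97

PV(remaining dividends) I = 16.04·e^(−0.0752·5/12) + 6.28·e^(−0.0752·7/12) = 21.5557
Current forward F = (S − I)·e^(rT) = (610.48 − 21.5557)·e^(0.0752·10/12) = 588.9243 × 1.064672 = 627.0112
Value (long) = (F − K)·e^(−rT) = (627.0112 − 596.17) × 0.939257 = 28.9678
Short position value = −(long value) = -kr 28.97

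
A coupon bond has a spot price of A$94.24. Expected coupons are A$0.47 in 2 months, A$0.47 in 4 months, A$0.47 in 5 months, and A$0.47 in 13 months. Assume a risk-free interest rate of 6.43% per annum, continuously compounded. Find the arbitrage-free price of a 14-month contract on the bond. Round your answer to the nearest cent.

A$99.62

PV(coupons) I = 0.47·e^(−0.0643·2/12) + 0.47·e^(−0.0643·4/12) + 0.47·e^(−0.0643·5/12) + 0.47·e^(−0.0643·13/12)
I = 0.4650 + 0.4600 + 0.4576 + 0.4384 = 1.8210
F = (S − I)·e^(rT) = (94.24 − 1.8210) · e^(0.0643·14/12)
= 92.4190 · e^0.075017 = 92.4190 × 1.077902 = A$99.62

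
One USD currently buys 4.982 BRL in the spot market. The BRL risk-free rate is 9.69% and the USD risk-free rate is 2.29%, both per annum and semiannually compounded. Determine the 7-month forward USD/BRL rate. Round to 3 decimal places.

By covered interest parity, F = S · (1+r_BRL/2)^(2T) / (1+r_USD/2)^(2T)
= 4.982 × 1.056750 / 1.013371 = 4.982 × 1.042807
F = 5.195 BRL per USD

5.195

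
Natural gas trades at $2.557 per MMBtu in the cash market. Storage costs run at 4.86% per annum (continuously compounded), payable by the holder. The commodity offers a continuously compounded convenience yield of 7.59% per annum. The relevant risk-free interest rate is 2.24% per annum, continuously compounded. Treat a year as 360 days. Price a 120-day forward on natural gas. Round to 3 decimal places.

$2.553 per MMBtu

Net carry = r + u − y = 0.0224 + 0.0486 − 0.0759 = -0.0049
F = S·e^((r+u−y)T) = 2.557 · e^(-0.0049 × 120/360) = 2.557 · e^-0.001633
= 2.557 × 0.998368 = $2.553 per MMBtu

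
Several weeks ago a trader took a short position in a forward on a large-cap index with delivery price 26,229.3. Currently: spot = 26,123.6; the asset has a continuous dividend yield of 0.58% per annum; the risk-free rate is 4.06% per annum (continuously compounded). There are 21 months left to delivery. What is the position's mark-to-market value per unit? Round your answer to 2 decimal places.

-1429.41

Current fair forward for the remaining 21 months: F = S·e^((r − q)·T), (r − q) = 0.0406 − 0.0058 = 0.0348
F = 26123.6 · e^(0.0348 × 21/12) = 26123.6 × 1.06279263 = 27763.9695
Value of long forward = (F − K)·e^(−rT) = (27763.9695 − 26229.3) · e^(−0.0406·21/12)
= 1534.6695 × 0.93141532 = 1429.41
Short position value = −(long value) = -1429.41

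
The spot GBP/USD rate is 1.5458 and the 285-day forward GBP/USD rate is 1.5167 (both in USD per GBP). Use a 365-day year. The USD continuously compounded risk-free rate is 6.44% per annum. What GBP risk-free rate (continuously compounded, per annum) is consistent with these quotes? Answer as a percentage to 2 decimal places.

F = S·e^((r_USD − r_GBP)T) ⇒ r_GBP = r_USD − ln(F/S)/T
ln(1.5167/1.5458) = -0.019005; /(285/365) = -0.024340
r_GBP = 0.0644 + 0.024340 = 0.088740
r_GBP = 8.87%

8.87%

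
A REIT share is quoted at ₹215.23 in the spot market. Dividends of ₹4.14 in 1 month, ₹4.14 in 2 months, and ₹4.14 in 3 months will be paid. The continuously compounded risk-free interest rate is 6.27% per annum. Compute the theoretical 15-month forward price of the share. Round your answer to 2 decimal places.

PV(dividends) I = 4.14·e^(−0.0627·1/12) + 4.14·e^(−0.0627·2/12) + 4.14·e^(−0.0627·3/12)
I = 4.1184 + 4.0970 + 4.0756 = 12.2910
F = (S − I)·e^(rT) = (215.23 − 12.2910) · e^(0.0627·15/12)
= 202.9390 · e^0.078375 = 202.9390 × 1.081528 = ₹219.48

₹219.48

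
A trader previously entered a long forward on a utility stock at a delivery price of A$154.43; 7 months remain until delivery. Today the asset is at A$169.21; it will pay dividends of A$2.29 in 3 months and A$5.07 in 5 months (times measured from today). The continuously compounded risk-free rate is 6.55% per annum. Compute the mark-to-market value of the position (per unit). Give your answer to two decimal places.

PV(remaining dividends) I = 2.29·e^(−0.0655·3/12) + 5.07·e^(−0.0655·5/12) = 7.1863
Current forward F = (S − I)·e^(rT) = (169.21 − 7.1863)·e^(0.0655·7/12) = 162.0237 × 1.038948 = 168.3342
Value (long) = (F − K)·e^(−rT) = (168.3342 − 154.43) × 0.962512 = 13.3830
Value = A$13.38

A$13.38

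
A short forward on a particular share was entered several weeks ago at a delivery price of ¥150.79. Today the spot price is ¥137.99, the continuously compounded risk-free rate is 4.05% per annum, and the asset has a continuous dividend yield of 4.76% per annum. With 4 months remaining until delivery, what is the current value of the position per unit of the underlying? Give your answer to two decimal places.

Current fair forward for the remaining 4 months: F = S·e^((r − q)·T), (r − q) = 0.0405 − 0.0476 = -0.0071
F = 137.99 · e^(-0.0071 × 4/12) = 137.99 × 0.997636 = 137.6638
Value of long forward = (F − K)·e^(−rT) = (137.6638 − 150.79) · e^(−0.0405·4/12)
= -13.1262 × 0.986591 = -12.95
Short position value = −(long value) = ¥12.95

¥12.95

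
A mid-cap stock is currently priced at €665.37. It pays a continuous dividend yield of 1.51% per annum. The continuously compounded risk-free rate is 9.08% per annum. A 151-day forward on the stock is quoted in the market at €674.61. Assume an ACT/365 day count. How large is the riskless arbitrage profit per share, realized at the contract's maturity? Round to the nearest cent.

Fair forward: F* = S·e^(carry·T), with carry = (r − q) = 0.0908 − 0.0151 = 0.0757
F* = 665.37 · e^(0.0757 × 151/365) = 665.37 · e^0.031317 = 665.37 × 1.031813 = €686.5374
Market €674.61 < fair €686.5374: forward underpriced → reverse cash-and-carry (short spot, go long the forward).
At maturity, profit = |F_mkt − F*| = |674.61 − 686.5374| = €11.93 per share

€11.93 per share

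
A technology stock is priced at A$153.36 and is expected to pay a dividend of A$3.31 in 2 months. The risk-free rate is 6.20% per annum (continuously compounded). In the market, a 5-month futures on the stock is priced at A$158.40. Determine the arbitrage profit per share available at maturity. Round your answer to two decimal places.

A$4.39 per share

PV(dividends) I = 3.31·e^(−0.0620·2/12) = 3.2760
Fair futures F* = (S − I)·e^(rT) = (153.36 − 3.2760)·e^0.025833 = 150.0840 × 1.026170 = 154.0117
Market A$158.40 > fair 154.0117: forward overpriced → cash-and-carry (borrow at r, buy the stock and collect the dividends, short the forward).
Profit at T = |F_mkt − F*| = |158.40 − 154.0117| = A$4.39 per share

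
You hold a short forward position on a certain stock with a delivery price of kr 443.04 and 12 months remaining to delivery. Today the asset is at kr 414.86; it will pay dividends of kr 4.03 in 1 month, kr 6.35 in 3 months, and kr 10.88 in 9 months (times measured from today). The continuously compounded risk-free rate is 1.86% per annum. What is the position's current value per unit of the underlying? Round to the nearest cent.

kr 41.09

PV(remaining dividends) I = 4.03·e^(−0.0186·1/12) + 6.35·e^(−0.0186·3/12) + 10.88·e^(−0.0186·9/12) = 21.0736
Current forward F = (S − I)·e^(rT) = (414.86 − 21.0736)·e^(0.0186·12/12) = 393.7864 × 1.018774 = 401.1793
Value (long) = (F − K)·e^(−rT) = (401.1793 − 443.04) × 0.981572 = -41.0893
Short position value = −(long value) = kr 41.09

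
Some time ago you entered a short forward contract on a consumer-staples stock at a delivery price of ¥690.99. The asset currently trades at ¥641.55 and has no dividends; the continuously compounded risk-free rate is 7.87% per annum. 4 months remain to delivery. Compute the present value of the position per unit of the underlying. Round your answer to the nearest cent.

Current fair forward for the remaining 4 months: F = S·e^(r·T), r = 0.0787
F = 641.55 · e^(0.0787 × 4/12) = 641.55 × 1.026580 = 658.6024
Value of long forward = (F − K)·e^(−rT) = (658.6024 − 690.99) · e^(−0.0787·4/12)
= -32.3876 × 0.974108 = -31.55
Short position value = −(long value) = ¥31.55

¥31.55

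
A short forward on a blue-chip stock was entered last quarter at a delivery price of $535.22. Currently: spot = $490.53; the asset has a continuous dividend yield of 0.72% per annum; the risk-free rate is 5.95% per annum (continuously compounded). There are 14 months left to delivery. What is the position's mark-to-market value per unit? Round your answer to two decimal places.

Current fair forward for the remaining 14 months: F = S·e^((r − q)·T), (r − q) = 0.0595 − 0.0072 = 0.0523
F = 490.53 · e^(0.0523 × 14/12) = 490.53 × 1.062917 = 521.3927
Value of long forward = (F − K)·e^(−rT) = (521.3927 − 535.22) · e^(−0.0595·14/12)
= -13.8273 × 0.932938 = -12.90
Short position value = −(long value) = $12.90

$12.90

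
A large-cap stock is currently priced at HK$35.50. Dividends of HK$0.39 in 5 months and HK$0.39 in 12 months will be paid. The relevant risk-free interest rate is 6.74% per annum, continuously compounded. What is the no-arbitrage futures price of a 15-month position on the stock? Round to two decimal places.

PV(dividends) I = 0.39·e^(−0.0674·5/12) + 0.39·e^(−0.0674·12/12)
I = 0.3792 + 0.3646 = 0.7438
F = (S − I)·e^(rT) = (35.50 − 0.7438) · e^(0.0674·15/12)
= 34.7562 · e^0.084250 = 34.7562 × 1.087901 = HK$37.81

HK$37.81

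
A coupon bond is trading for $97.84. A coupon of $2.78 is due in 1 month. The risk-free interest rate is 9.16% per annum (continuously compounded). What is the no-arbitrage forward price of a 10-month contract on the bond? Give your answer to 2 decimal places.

PV(coupons) I = 2.78·e^(−0.0916·1/12)
I = 2.7589
F = (S − I)·e^(rT) = (97.84 − 2.7589) · e^(0.0916·10/12)
= 95.0811 · e^0.076333 = 95.0811 × 1.079322 = $102.62

$102.62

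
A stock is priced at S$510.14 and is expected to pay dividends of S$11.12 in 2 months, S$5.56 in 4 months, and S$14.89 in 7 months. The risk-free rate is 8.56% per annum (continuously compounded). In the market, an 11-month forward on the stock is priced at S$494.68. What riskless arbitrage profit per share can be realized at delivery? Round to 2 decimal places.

PV(dividends) I = 11.12·e^(−0.0856·2/12) + 5.56·e^(−0.0856·4/12) + 14.89·e^(−0.0856·7/12) = 30.5308
Fair forward F* = (S − I)·e^(rT) = (510.14 − 30.5308)·e^0.078467 = 479.6092 × 1.081628 = 518.7587
Market S$494.68 < fair 518.7587: forward underpriced → reverse cash-and-carry (short the stock, invest proceeds at r, pay the dividends, go long the forward).
Profit at T = |F_mkt − F*| = |494.68 − 518.7587| = S$24.08 per share

S$24.08 per share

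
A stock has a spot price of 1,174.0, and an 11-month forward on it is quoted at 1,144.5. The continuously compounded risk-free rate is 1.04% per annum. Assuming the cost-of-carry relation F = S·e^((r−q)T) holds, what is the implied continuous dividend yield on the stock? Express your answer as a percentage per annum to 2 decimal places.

From F = S·e^((r−q)T): (r − q) = ln(F/S)/T
ln(1144.5/1174.0) = ln(0.974872) = -0.025449
(r − q) = -0.025449 / (11/12) = -0.027763
q = r − ln(F/S)/T = 0.0104 + 0.027763 = 0.038163
q = 3.82%

3.82%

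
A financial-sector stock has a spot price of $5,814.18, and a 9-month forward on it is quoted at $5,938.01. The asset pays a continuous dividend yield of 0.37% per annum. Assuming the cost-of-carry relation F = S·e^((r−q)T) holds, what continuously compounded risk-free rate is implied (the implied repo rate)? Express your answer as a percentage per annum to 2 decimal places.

From F = S·e^((r−q)T): (r − q) = ln(F/S)/T
ln(5938.01/5814.18) = ln(1.021298) = 0.021074
(r − q) = 0.021074 / (9/12) = 0.028099
r = ln(F/S)/T + q = 0.028099 + 0.0037 = 0.031799
r = 3.18%

3.18%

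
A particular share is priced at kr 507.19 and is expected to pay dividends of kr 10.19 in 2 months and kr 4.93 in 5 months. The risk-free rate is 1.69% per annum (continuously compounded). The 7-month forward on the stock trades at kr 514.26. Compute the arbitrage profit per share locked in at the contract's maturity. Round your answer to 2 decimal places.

kr 17.25 per share

PV(dividends) I = 10.19·e^(−0.0169·2/12) + 4.93·e^(−0.0169·5/12) = 15.0567
Fair forward F* = (S − I)·e^(rT) = (507.19 − 15.0567)·e^0.009858 = 492.1333 × 1.009907 = 497.0089
Market kr 514.26 > fair 497.0089: forward overpriced → cash-and-carry (borrow at r, buy the stock and collect the dividends, short the forward).
Profit at T = |F_mkt − F*| = |514.26 − 497.0089| = kr 17.25 per share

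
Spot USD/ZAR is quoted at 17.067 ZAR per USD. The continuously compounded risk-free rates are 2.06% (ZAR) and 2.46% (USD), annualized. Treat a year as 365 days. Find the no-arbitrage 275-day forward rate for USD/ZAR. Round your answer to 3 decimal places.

17.016

F = S·e^((r_ZAR − r_USD)T) = 17.067 · e^((0.0206 − 0.0246) × 275/365)
= 17.067 · e^-0.003014 = 17.067 × 0.996991
F = 17.016 ZAR per USD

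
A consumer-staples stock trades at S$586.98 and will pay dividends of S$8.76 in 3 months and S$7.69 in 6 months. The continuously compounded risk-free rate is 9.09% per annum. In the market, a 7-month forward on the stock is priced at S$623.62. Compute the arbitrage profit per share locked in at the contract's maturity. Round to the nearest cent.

S$21.45 per share

PV(dividends) I = 8.76·e^(−0.0909·3/12) + 7.69·e^(−0.0909·6/12) = 15.9115
Fair forward F* = (S − I)·e^(rT) = (586.98 − 15.9115)·e^0.053025 = 571.0685 × 1.054456 = 602.1666
Market S$623.62 > fair 602.1666: forward overpriced → cash-and-carry (borrow at r, buy the stock and collect the dividends, short the forward).
Profit at T = |F_mkt − F*| = |623.62 − 602.1666| = S$21.45 per share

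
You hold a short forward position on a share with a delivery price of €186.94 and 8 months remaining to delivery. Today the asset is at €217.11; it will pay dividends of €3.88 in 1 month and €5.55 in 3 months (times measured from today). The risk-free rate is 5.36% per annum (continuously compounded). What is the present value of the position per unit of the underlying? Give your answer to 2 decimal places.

PV(remaining dividends) I = 3.88·e^(−0.0536·1/12) + 5.55·e^(−0.0536·3/12) = 9.3388
Current forward F = (S − I)·e^(rT) = (217.11 − 9.3388)·e^(0.0536·8/12) = 207.7712 × 1.036379 = 215.3297
Value (long) = (F − K)·e^(−rT) = (215.3297 − 186.94) × 0.964898 = 27.3932
Short position value = −(long value) = -€27.39

-€27.39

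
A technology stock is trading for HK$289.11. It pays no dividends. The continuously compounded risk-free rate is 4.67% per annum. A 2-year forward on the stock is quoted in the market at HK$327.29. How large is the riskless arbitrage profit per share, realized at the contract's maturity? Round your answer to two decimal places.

Fair forward: F* = S·e^(carry·T), with carry = r = 0.0467
F* = 289.11 · e^(0.0467 × 2) = 289.11 · e^0.093400 = 289.11 × 1.097901 = HK$317.4142
Market HK$327.29 > fair HK$317.4142: forward overpriced → cash-and-carry (buy spot, short the forward).
At maturity, profit = |F_mkt − F*| = |327.29 − 317.4142| = HK$9.88 per share

HK$9.88 per share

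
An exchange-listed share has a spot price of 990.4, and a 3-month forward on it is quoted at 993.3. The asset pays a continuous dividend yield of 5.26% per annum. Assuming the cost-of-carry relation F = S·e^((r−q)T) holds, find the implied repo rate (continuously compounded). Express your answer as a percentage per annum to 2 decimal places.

From F = S·e^((r−q)T): (r − q) = ln(F/S)/T
ln(993.3/990.4) = ln(1.002928) = 0.002924
(r − q) = 0.002924 / (3/12) = 0.011696
r = ln(F/S)/T + q = 0.011696 + 0.0526 = 0.064296
r = 6.43%

6.43%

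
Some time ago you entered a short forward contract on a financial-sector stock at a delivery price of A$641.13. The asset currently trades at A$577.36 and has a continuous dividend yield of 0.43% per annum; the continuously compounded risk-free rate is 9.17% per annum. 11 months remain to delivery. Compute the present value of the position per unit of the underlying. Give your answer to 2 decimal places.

A$14.35

Current fair forward for the remaining 11 months: F = S·e^((r − q)·T), (r − q) = 0.0917 − 0.0043 = 0.0874
F = 577.36 · e^(0.0874 × 11/12) = 577.36 × 1.083413 = 625.5193
Value of long forward = (F − K)·e^(−rT) = (625.5193 − 641.13) · e^(−0.0917·11/12)
= -15.6107 × 0.919378 = -14.35
Short position value = −(long value) = A$14.35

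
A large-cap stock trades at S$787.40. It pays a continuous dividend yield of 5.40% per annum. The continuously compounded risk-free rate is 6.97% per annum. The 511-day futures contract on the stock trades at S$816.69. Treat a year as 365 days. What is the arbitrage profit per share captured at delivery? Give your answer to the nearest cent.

S$11.79 per share

Fair futures: F* = S·e^(carry·T), with carry = (r − q) = 0.0697 − 0.0540 = 0.0157
F* = 787.40 · e^(0.0157 × 511/365) = 787.40 · e^0.021980 = 787.40 × 1.022223 = S$804.8984
Market S$816.69 > fair S$804.8984: forward overpriced → cash-and-carry (buy spot, short the forward).
At maturity, profit = |F_mkt − F*| = |816.69 − 804.8984| = S$11.79 per share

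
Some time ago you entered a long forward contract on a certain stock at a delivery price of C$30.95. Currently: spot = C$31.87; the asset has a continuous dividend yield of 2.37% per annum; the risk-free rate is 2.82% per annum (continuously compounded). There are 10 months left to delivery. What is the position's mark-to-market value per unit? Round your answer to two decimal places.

Current fair forward for the remaining 10 months: F = S·e^((r − q)·T), (r − q) = 0.0282 − 0.0237 = 0.0045
F = 31.87 · e^(0.0045 × 10/12) = 31.87 × 1.003757 = 31.9897
Value of long forward = (F − K)·e^(−rT) = (31.9897 − 30.95) · e^(−0.0282·10/12)
= 1.0397 × 0.976774 = 1.02

C$1.02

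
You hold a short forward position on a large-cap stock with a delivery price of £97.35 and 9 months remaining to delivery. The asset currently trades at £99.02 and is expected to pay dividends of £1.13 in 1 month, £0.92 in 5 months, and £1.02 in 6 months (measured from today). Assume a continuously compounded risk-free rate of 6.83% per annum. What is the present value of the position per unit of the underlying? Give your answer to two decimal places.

-£3.53

PV(remaining dividends) I = 1.13·e^(−0.0683·1/12) + 0.92·e^(−0.0683·5/12) + 1.02·e^(−0.0683·6/12) = 3.0035
Current forward F = (S − I)·e^(rT) = (99.02 − 3.0035)·e^(0.0683·9/12) = 96.0165 × 1.052560 = 101.0631
Value (long) = (F − K)·e^(−rT) = (101.0631 − 97.35) × 0.950065 = 3.5277
Short position value = −(long value) = -£3.53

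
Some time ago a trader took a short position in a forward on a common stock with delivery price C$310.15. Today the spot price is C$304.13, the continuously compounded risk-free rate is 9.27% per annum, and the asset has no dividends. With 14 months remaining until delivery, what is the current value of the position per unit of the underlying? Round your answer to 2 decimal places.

Current fair forward for the remaining 14 months: F = S·e^(r·T), r = 0.0927
F = 304.13 · e^(0.0927 × 14/12) = 304.13 × 1.114215 = 338.8662
Value of long forward = (F − K)·e^(−rT) = (338.8662 − 310.15) · e^(−0.0927·14/12)
= 28.7162 × 0.897493 = 25.77
Short position value = −(long value) = -C$25.77

-C$25.77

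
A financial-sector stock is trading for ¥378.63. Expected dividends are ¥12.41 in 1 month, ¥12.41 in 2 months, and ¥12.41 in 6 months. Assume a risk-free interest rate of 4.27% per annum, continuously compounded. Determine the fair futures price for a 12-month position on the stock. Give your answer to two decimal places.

PV(dividends) I = 12.41·e^(−0.0427·1/12) + 12.41·e^(−0.0427·2/12) + 12.41·e^(−0.0427·6/12)
I = 12.3659 + 12.3220 + 12.1479 = 36.8358
F = (S − I)·e^(rT) = (378.63 − 36.8358) · e^(0.0427·12/12)
= 341.7942 · e^0.042700 = 341.7942 × 1.043625 = ¥356.70

¥356.70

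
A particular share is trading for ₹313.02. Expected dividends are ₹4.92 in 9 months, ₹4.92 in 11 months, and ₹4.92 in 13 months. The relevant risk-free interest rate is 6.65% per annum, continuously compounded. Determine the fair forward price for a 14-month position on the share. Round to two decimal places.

PV(dividends) I = 4.92·e^(−0.0665·9/12) + 4.92·e^(−0.0665·11/12) + 4.92·e^(−0.0665·13/12)
I = 4.6806 + 4.6290 + 4.5780 = 13.8876
F = (S − I)·e^(rT) = (313.02 − 13.8876) · e^(0.0665·14/12)
= 299.1324 · e^0.077583 = 299.1324 × 1.080672 = ₹323.26

₹323.26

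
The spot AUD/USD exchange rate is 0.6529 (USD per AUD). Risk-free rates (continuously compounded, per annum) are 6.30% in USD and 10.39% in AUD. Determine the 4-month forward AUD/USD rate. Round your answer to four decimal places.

0.6441

F = S·e^((r_USD − r_AUD)T) = 0.6529 · e^((0.0630 − 0.1039) × 4/12)
= 0.6529 · e^-0.013633 = 0.6529 × 0.986460
F = 0.6441 USD per AUD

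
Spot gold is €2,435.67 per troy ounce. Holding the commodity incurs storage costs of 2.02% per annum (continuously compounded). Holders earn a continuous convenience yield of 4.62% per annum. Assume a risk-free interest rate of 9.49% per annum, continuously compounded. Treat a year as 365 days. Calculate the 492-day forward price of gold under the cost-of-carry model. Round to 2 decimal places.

€2,672.72 per troy ounce

Net carry = r + u − y = 0.0949 + 0.0202 − 0.0462 = 0.0689
F = S·e^((r+u−y)T) = 2435.67 · e^(0.0689 × 492/365) = 2435.67 · e^0.09287342
= 2435.67 × 1.09732283 = €2,672.72 per troy ounce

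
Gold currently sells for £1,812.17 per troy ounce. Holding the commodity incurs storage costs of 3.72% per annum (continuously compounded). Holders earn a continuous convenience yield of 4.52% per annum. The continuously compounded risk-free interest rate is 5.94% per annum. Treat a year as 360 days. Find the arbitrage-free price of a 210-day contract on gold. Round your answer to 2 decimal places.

£1,867.33 per troy ounce

Net carry = r + u − y = 0.0594 + 0.0372 − 0.0452 = 0.0514
F = S·e^((r+u−y)T) = 1812.17 · e^(0.0514 × 210/360) = 1812.17 · e^0.02998333
= 1812.17 × 1.03043736 = £1,867.33 per troy ounce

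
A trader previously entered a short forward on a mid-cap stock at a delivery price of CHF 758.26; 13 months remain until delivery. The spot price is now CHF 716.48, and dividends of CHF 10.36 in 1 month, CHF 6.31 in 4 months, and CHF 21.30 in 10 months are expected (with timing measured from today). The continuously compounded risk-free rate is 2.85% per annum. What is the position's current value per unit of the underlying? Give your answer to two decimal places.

CHF 56.11

PV(remaining dividends) I = 10.36·e^(−0.0285·1/12) + 6.31·e^(−0.0285·4/12) + 21.30·e^(−0.0285·10/12) = 37.3858
Current forward F = (S − I)·e^(rT) = (716.48 − 37.3858)·e^(0.0285·13/12) = 679.0942 × 1.031357 = 700.3886
Value (long) = (F − K)·e^(−rT) = (700.3886 − 758.26) × 0.969597 = -56.1119
Short position value = −(long value) = CHF 56.11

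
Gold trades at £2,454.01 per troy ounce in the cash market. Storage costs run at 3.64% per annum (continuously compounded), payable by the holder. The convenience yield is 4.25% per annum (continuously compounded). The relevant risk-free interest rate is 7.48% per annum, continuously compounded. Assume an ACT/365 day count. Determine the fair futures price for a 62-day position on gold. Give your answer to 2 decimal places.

Net carry = r + u − y = 0.0748 + 0.0364 − 0.0425 = 0.0687
F = S·e^((r+u−y)T) = 2454.01 · e^(0.0687 × 62/365) = 2454.01 · e^0.01166959
= 2454.01 × 1.01173795 = £2,482.82 per troy ounce

£2,482.82 per troy ounce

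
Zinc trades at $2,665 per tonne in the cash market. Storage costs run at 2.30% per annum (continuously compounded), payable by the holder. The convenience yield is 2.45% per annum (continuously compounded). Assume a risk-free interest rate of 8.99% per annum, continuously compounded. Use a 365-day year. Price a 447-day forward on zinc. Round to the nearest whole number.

$2,970 per tonne

Net carry = r + u − y = 0.0899 + 0.0230 − 0.0245 = 0.0884
F = S·e^((r+u−y)T) = 2665 · e^(0.0884 × 447/365) = 2665 · e^0.108260
= 2665 × 1.114337 = $2,970 per tonne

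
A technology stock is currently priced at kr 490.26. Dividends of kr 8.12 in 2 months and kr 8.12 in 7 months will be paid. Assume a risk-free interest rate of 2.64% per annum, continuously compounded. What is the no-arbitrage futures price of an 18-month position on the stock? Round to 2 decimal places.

PV(dividends) I = 8.12·e^(−0.0264·2/12) + 8.12·e^(−0.0264·7/12)
I = 8.0844 + 7.9959 = 16.0803
F = (S − I)·e^(rT) = (490.26 − 16.0803) · e^(0.0264·18/12)
= 474.1797 · e^0.039600 = 474.1797 × 1.040395 = kr 493.33

kr 493.33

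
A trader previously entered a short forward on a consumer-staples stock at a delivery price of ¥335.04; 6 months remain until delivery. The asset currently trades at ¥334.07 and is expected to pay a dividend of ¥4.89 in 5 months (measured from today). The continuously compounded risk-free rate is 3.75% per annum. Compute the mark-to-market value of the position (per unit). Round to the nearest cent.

-¥0.44

PV(remaining dividends) I = 4.89·e^(−0.0375·5/12) = 4.8142
Current forward F = (S − I)·e^(rT) = (334.07 − 4.8142)·e^(0.0375·6/12) = 329.2558 × 1.018927 = 335.4876
Value (long) = (F − K)·e^(−rT) = (335.4876 − 335.04) × 0.981425 = 0.4393
Short position value = −(long value) = -¥0.44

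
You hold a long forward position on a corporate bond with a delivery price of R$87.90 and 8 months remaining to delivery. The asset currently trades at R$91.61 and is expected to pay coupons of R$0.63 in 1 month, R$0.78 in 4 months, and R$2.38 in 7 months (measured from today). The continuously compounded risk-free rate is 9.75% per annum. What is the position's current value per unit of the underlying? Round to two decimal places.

R$5.61

PV(remaining coupons) I = 0.63·e^(−0.0975·1/12) + 0.78·e^(−0.0975·4/12) + 2.38·e^(−0.0975·7/12) = 3.6284
Current forward F = (S − I)·e^(rT) = (91.61 − 3.6284)·e^(0.0975·8/12) = 87.9816 × 1.067159 = 93.8904
Value (long) = (F − K)·e^(−rT) = (93.8904 − 87.90) × 0.937067 = 5.6134
Value = R$5.61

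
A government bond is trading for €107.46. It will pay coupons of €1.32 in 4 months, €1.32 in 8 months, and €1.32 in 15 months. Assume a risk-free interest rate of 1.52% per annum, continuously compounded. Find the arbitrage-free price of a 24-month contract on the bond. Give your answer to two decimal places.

PV(coupons) I = 1.32·e^(−0.0152·4/12) + 1.32·e^(−0.0152·8/12) + 1.32·e^(−0.0152·15/12)
I = 1.3133 + 1.3067 + 1.2952 = 3.9152
F = (S − I)·e^(rT) = (107.46 − 3.9152) · e^(0.0152·24/12)
= 103.5448 · e^0.030400 = 103.5448 × 1.030867 = €106.74

€106.74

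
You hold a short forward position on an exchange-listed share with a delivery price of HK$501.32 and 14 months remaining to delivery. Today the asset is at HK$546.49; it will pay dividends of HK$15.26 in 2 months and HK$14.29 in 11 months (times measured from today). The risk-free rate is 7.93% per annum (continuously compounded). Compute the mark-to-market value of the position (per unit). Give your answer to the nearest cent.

PV(remaining dividends) I = 15.26·e^(−0.0793·2/12) + 14.29·e^(−0.0793·11/12) = 28.3477
Current forward F = (S − I)·e^(rT) = (546.49 − 28.3477)·e^(0.0793·14/12) = 518.1423 × 1.096931 = 568.3664
Value (long) = (F − K)·e^(−rT) = (568.3664 − 501.32) × 0.911634 = 61.1218
Short position value = −(long value) = -HK$61.12

-HK$61.12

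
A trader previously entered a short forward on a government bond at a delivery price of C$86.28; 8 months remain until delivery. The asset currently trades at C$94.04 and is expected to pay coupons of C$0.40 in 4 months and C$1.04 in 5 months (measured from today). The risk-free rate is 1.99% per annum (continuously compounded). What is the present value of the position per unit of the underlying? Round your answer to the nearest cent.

-C$7.47

PV(remaining coupons) I = 0.40·e^(−0.0199·4/12) + 1.04·e^(−0.0199·5/12) = 1.4288
Current forward F = (S − I)·e^(rT) = (94.04 − 1.4288)·e^(0.0199·8/12) = 92.6112 × 1.013355 = 93.8480
Value (long) = (F − K)·e^(−rT) = (93.8480 − 86.28) × 0.986821 = 7.4683
Short position value = −(long value) = -C$7.47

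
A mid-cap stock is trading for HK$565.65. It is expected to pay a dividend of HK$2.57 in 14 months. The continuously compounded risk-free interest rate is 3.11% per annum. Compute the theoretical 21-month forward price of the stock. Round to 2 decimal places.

PV(dividends) I = 2.57·e^(−0.0311·14/12)
I = 2.4784
F = (S − I)·e^(rT) = (565.65 − 2.4784) · e^(0.0311·21/12)
= 563.1716 · e^0.054425 = 563.1716 × 1.055933 = HK$594.67

HK$594.67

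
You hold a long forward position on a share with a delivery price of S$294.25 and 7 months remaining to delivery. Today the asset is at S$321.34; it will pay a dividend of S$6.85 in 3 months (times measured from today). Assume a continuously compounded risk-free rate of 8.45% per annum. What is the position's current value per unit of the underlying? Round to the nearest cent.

PV(remaining dividends) I = 6.85·e^(−0.0845·3/12) = 6.7068
Current forward F = (S − I)·e^(rT) = (321.34 − 6.7068)·e^(0.0845·7/12) = 314.6332 × 1.050527 = 330.5307
Value (long) = (F − K)·e^(−rT) = (330.5307 − 294.25) × 0.951903 = 34.5357
Value = S$34.54

S$34.54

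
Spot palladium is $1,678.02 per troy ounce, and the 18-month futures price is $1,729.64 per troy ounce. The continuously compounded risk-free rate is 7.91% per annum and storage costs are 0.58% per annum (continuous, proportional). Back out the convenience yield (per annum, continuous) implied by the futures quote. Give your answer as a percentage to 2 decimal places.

6.47%

F = S·e^((r+u−y)T) ⇒ (r+u−y) = ln(F/S)/T
ln(1729.64/1678.02) = 0.030299; /T ⇒ 0.020199
y = r + u − ln(F/S)/T = 0.0791 + 0.0058 − 0.020199 = 0.064701
y = 6.47%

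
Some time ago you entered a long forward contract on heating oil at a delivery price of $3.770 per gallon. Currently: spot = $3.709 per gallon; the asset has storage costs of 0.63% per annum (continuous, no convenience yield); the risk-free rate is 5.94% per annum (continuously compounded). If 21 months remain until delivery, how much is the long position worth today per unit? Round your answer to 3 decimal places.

$0.352 per gallon

Current fair forward for the remaining 21 months: F = S·e^((r + u)·T), (r + u) = 0.0594 + 0.0063 = 0.0657
F = 3.709 · e^(0.0657 × 21/12) = 3.709 × 1.121845 = 4.1609
Value of long forward = (F − K)·e^(−rT) = (4.1609 − 3.770) · e^(−0.0594·21/12)
= 0.3909 × 0.901270 = 0.352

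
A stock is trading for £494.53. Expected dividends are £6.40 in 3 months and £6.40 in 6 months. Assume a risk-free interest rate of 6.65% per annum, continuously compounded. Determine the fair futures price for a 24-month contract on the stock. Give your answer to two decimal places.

PV(dividends) I = 6.40·e^(−0.0665·3/12) + 6.40·e^(−0.0665·6/12)
I = 6.2945 + 6.1907 = 12.4852
F = (S − I)·e^(rT) = (494.53 − 12.4852) · e^(0.0665·24/12)
= 482.0448 · e^0.133000 = 482.0448 × 1.142250 = £550.62

£550.62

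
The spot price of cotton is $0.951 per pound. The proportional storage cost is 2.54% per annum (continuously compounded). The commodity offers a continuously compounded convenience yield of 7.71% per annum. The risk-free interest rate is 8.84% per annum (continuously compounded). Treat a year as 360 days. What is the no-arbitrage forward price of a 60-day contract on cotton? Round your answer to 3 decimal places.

Net carry = r + u − y = 0.0884 + 0.0254 − 0.0771 = 0.0367
F = S·e^((r+u−y)T) = 0.951 · e^(0.0367 × 60/360) = 0.951 · e^0.006117
= 0.951 × 1.006136 = $0.957 per pound

$0.957 per pound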